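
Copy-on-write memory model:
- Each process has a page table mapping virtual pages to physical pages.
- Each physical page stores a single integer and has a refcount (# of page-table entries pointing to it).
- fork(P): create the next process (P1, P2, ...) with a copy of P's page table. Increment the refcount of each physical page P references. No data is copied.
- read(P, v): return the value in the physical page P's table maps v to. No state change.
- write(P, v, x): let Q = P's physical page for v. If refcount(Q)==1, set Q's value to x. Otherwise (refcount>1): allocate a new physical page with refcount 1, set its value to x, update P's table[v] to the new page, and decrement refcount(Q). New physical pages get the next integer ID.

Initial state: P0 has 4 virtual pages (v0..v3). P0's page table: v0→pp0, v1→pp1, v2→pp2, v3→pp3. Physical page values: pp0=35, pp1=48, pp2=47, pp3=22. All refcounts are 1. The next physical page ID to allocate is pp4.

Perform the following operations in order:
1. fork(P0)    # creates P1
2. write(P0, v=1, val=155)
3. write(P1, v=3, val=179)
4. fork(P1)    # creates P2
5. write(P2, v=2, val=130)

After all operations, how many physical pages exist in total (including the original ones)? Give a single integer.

Answer: 7

Derivation:
Op 1: fork(P0) -> P1. 4 ppages; refcounts: pp0:2 pp1:2 pp2:2 pp3:2
Op 2: write(P0, v1, 155). refcount(pp1)=2>1 -> COPY to pp4. 5 ppages; refcounts: pp0:2 pp1:1 pp2:2 pp3:2 pp4:1
Op 3: write(P1, v3, 179). refcount(pp3)=2>1 -> COPY to pp5. 6 ppages; refcounts: pp0:2 pp1:1 pp2:2 pp3:1 pp4:1 pp5:1
Op 4: fork(P1) -> P2. 6 ppages; refcounts: pp0:3 pp1:2 pp2:3 pp3:1 pp4:1 pp5:2
Op 5: write(P2, v2, 130). refcount(pp2)=3>1 -> COPY to pp6. 7 ppages; refcounts: pp0:3 pp1:2 pp2:2 pp3:1 pp4:1 pp5:2 pp6:1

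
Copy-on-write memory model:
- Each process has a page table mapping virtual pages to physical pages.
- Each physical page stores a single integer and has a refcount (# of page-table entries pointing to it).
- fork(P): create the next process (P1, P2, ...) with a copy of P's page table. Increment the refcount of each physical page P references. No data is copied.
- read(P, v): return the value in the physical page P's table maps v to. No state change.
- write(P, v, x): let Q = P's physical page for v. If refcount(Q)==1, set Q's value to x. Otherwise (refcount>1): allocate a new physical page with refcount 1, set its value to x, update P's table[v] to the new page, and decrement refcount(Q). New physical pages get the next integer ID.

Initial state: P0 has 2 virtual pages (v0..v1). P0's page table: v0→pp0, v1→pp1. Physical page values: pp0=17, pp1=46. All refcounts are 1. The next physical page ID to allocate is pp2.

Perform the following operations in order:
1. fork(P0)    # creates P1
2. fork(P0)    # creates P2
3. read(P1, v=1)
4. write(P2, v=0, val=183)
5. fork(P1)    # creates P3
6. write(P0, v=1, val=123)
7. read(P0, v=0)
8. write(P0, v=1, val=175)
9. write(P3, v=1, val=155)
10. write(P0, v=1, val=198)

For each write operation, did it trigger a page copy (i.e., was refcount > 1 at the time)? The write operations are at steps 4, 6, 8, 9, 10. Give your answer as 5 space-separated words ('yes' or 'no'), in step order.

Op 1: fork(P0) -> P1. 2 ppages; refcounts: pp0:2 pp1:2
Op 2: fork(P0) -> P2. 2 ppages; refcounts: pp0:3 pp1:3
Op 3: read(P1, v1) -> 46. No state change.
Op 4: write(P2, v0, 183). refcount(pp0)=3>1 -> COPY to pp2. 3 ppages; refcounts: pp0:2 pp1:3 pp2:1
Op 5: fork(P1) -> P3. 3 ppages; refcounts: pp0:3 pp1:4 pp2:1
Op 6: write(P0, v1, 123). refcount(pp1)=4>1 -> COPY to pp3. 4 ppages; refcounts: pp0:3 pp1:3 pp2:1 pp3:1
Op 7: read(P0, v0) -> 17. No state change.
Op 8: write(P0, v1, 175). refcount(pp3)=1 -> write in place. 4 ppages; refcounts: pp0:3 pp1:3 pp2:1 pp3:1
Op 9: write(P3, v1, 155). refcount(pp1)=3>1 -> COPY to pp4. 5 ppages; refcounts: pp0:3 pp1:2 pp2:1 pp3:1 pp4:1
Op 10: write(P0, v1, 198). refcount(pp3)=1 -> write in place. 5 ppages; refcounts: pp0:3 pp1:2 pp2:1 pp3:1 pp4:1

yes yes no yes no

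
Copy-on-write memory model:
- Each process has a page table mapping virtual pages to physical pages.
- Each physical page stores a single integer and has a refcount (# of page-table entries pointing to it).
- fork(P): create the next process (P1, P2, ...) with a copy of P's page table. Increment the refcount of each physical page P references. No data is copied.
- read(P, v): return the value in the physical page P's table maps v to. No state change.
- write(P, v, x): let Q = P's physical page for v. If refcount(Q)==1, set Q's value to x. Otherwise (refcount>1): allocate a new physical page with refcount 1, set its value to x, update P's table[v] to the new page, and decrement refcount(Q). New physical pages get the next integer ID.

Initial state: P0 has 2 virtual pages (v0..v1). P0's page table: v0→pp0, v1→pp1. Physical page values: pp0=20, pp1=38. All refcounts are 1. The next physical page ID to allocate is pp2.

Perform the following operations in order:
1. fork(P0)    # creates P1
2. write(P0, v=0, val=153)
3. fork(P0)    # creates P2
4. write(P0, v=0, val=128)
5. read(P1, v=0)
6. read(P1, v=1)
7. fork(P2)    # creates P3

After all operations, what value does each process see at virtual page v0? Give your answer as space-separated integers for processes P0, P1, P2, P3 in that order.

Answer: 128 20 153 153

Derivation:
Op 1: fork(P0) -> P1. 2 ppages; refcounts: pp0:2 pp1:2
Op 2: write(P0, v0, 153). refcount(pp0)=2>1 -> COPY to pp2. 3 ppages; refcounts: pp0:1 pp1:2 pp2:1
Op 3: fork(P0) -> P2. 3 ppages; refcounts: pp0:1 pp1:3 pp2:2
Op 4: write(P0, v0, 128). refcount(pp2)=2>1 -> COPY to pp3. 4 ppages; refcounts: pp0:1 pp1:3 pp2:1 pp3:1
Op 5: read(P1, v0) -> 20. No state change.
Op 6: read(P1, v1) -> 38. No state change.
Op 7: fork(P2) -> P3. 4 ppages; refcounts: pp0:1 pp1:4 pp2:2 pp3:1
P0: v0 -> pp3 = 128
P1: v0 -> pp0 = 20
P2: v0 -> pp2 = 153
P3: v0 -> pp2 = 153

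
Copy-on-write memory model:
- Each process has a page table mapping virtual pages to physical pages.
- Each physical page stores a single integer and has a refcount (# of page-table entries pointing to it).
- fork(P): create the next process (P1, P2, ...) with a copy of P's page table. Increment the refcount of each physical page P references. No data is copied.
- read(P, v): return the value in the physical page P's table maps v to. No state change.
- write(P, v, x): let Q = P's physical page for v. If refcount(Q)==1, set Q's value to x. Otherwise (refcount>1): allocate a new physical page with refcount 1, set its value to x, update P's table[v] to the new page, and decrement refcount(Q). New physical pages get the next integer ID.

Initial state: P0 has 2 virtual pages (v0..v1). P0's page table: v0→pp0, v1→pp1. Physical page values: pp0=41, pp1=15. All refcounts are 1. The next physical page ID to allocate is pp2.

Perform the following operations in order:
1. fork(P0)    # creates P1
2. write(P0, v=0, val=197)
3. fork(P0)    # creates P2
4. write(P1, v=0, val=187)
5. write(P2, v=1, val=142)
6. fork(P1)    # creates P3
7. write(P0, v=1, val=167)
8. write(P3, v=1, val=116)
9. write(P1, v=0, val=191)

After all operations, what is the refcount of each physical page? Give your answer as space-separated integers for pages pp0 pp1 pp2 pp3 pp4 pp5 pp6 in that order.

Answer: 1 1 2 1 1 1 1

Derivation:
Op 1: fork(P0) -> P1. 2 ppages; refcounts: pp0:2 pp1:2
Op 2: write(P0, v0, 197). refcount(pp0)=2>1 -> COPY to pp2. 3 ppages; refcounts: pp0:1 pp1:2 pp2:1
Op 3: fork(P0) -> P2. 3 ppages; refcounts: pp0:1 pp1:3 pp2:2
Op 4: write(P1, v0, 187). refcount(pp0)=1 -> write in place. 3 ppages; refcounts: pp0:1 pp1:3 pp2:2
Op 5: write(P2, v1, 142). refcount(pp1)=3>1 -> COPY to pp3. 4 ppages; refcounts: pp0:1 pp1:2 pp2:2 pp3:1
Op 6: fork(P1) -> P3. 4 ppages; refcounts: pp0:2 pp1:3 pp2:2 pp3:1
Op 7: write(P0, v1, 167). refcount(pp1)=3>1 -> COPY to pp4. 5 ppages; refcounts: pp0:2 pp1:2 pp2:2 pp3:1 pp4:1
Op 8: write(P3, v1, 116). refcount(pp1)=2>1 -> COPY to pp5. 6 ppages; refcounts: pp0:2 pp1:1 pp2:2 pp3:1 pp4:1 pp5:1
Op 9: write(P1, v0, 191). refcount(pp0)=2>1 -> COPY to pp6. 7 ppages; refcounts: pp0:1 pp1:1 pp2:2 pp3:1 pp4:1 pp5:1 pp6:1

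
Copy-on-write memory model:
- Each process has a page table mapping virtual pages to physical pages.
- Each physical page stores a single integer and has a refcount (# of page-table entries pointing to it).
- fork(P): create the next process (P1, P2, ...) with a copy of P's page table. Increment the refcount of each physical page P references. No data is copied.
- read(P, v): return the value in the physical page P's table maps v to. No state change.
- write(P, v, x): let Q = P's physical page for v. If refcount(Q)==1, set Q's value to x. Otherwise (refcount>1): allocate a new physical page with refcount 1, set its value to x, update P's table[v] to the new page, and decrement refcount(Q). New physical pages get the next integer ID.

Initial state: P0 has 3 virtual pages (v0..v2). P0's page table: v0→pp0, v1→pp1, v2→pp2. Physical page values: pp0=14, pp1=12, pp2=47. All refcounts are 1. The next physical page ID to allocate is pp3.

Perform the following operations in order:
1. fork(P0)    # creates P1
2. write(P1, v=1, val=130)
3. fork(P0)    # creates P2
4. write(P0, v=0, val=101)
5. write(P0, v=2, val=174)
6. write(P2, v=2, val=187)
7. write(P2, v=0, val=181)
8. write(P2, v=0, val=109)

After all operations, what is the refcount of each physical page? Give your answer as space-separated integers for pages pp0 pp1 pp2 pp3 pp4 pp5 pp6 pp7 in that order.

Op 1: fork(P0) -> P1. 3 ppages; refcounts: pp0:2 pp1:2 pp2:2
Op 2: write(P1, v1, 130). refcount(pp1)=2>1 -> COPY to pp3. 4 ppages; refcounts: pp0:2 pp1:1 pp2:2 pp3:1
Op 3: fork(P0) -> P2. 4 ppages; refcounts: pp0:3 pp1:2 pp2:3 pp3:1
Op 4: write(P0, v0, 101). refcount(pp0)=3>1 -> COPY to pp4. 5 ppages; refcounts: pp0:2 pp1:2 pp2:3 pp3:1 pp4:1
Op 5: write(P0, v2, 174). refcount(pp2)=3>1 -> COPY to pp5. 6 ppages; refcounts: pp0:2 pp1:2 pp2:2 pp3:1 pp4:1 pp5:1
Op 6: write(P2, v2, 187). refcount(pp2)=2>1 -> COPY to pp6. 7 ppages; refcounts: pp0:2 pp1:2 pp2:1 pp3:1 pp4:1 pp5:1 pp6:1
Op 7: write(P2, v0, 181). refcount(pp0)=2>1 -> COPY to pp7. 8 ppages; refcounts: pp0:1 pp1:2 pp2:1 pp3:1 pp4:1 pp5:1 pp6:1 pp7:1
Op 8: write(P2, v0, 109). refcount(pp7)=1 -> write in place. 8 ppages; refcounts: pp0:1 pp1:2 pp2:1 pp3:1 pp4:1 pp5:1 pp6:1 pp7:1

Answer: 1 2 1 1 1 1 1 1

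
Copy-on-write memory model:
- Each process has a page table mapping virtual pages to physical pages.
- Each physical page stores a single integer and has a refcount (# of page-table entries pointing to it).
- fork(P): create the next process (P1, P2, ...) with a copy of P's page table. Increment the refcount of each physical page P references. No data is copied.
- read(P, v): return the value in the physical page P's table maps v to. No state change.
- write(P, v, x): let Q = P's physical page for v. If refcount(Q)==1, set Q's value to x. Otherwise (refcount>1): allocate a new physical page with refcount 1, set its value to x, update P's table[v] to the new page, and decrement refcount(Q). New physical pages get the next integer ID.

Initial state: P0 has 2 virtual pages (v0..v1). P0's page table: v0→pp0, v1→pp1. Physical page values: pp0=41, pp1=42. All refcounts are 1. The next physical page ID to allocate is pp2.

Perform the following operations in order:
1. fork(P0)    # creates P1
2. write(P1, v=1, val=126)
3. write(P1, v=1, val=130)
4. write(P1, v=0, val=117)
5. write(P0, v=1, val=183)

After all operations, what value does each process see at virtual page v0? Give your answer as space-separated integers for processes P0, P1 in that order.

Answer: 41 117

Derivation:
Op 1: fork(P0) -> P1. 2 ppages; refcounts: pp0:2 pp1:2
Op 2: write(P1, v1, 126). refcount(pp1)=2>1 -> COPY to pp2. 3 ppages; refcounts: pp0:2 pp1:1 pp2:1
Op 3: write(P1, v1, 130). refcount(pp2)=1 -> write in place. 3 ppages; refcounts: pp0:2 pp1:1 pp2:1
Op 4: write(P1, v0, 117). refcount(pp0)=2>1 -> COPY to pp3. 4 ppages; refcounts: pp0:1 pp1:1 pp2:1 pp3:1
Op 5: write(P0, v1, 183). refcount(pp1)=1 -> write in place. 4 ppages; refcounts: pp0:1 pp1:1 pp2:1 pp3:1
P0: v0 -> pp0 = 41
P1: v0 -> pp3 = 117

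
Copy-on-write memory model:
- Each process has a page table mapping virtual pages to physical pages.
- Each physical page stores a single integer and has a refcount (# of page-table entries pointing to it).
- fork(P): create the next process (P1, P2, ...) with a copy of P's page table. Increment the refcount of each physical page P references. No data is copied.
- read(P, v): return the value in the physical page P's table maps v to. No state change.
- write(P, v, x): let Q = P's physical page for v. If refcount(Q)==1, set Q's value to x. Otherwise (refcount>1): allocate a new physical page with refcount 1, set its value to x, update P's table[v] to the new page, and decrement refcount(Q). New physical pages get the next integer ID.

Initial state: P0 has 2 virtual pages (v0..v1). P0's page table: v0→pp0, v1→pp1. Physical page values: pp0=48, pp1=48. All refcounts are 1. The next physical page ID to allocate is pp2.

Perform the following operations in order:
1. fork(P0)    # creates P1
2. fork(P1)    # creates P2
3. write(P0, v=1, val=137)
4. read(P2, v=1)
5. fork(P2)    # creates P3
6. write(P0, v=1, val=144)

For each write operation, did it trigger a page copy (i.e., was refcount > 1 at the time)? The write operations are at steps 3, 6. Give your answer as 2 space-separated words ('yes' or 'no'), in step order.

Op 1: fork(P0) -> P1. 2 ppages; refcounts: pp0:2 pp1:2
Op 2: fork(P1) -> P2. 2 ppages; refcounts: pp0:3 pp1:3
Op 3: write(P0, v1, 137). refcount(pp1)=3>1 -> COPY to pp2. 3 ppages; refcounts: pp0:3 pp1:2 pp2:1
Op 4: read(P2, v1) -> 48. No state change.
Op 5: fork(P2) -> P3. 3 ppages; refcounts: pp0:4 pp1:3 pp2:1
Op 6: write(P0, v1, 144). refcount(pp2)=1 -> write in place. 3 ppages; refcounts: pp0:4 pp1:3 pp2:1

yes no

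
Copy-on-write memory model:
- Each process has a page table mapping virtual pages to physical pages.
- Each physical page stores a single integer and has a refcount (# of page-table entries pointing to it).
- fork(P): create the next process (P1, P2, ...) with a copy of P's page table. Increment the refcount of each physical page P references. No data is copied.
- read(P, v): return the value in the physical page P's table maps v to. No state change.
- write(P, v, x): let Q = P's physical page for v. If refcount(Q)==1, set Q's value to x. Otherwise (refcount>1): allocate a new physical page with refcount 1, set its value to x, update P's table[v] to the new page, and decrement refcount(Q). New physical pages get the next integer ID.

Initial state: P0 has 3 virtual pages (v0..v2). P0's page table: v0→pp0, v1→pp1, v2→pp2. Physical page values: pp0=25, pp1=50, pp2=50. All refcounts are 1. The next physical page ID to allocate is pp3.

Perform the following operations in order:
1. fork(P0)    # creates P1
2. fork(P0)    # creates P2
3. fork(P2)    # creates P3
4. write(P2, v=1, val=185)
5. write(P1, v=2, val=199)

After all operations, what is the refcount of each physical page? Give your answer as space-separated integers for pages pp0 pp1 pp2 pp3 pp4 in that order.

Op 1: fork(P0) -> P1. 3 ppages; refcounts: pp0:2 pp1:2 pp2:2
Op 2: fork(P0) -> P2. 3 ppages; refcounts: pp0:3 pp1:3 pp2:3
Op 3: fork(P2) -> P3. 3 ppages; refcounts: pp0:4 pp1:4 pp2:4
Op 4: write(P2, v1, 185). refcount(pp1)=4>1 -> COPY to pp3. 4 ppages; refcounts: pp0:4 pp1:3 pp2:4 pp3:1
Op 5: write(P1, v2, 199). refcount(pp2)=4>1 -> COPY to pp4. 5 ppages; refcounts: pp0:4 pp1:3 pp2:3 pp3:1 pp4:1

Answer: 4 3 3 1 1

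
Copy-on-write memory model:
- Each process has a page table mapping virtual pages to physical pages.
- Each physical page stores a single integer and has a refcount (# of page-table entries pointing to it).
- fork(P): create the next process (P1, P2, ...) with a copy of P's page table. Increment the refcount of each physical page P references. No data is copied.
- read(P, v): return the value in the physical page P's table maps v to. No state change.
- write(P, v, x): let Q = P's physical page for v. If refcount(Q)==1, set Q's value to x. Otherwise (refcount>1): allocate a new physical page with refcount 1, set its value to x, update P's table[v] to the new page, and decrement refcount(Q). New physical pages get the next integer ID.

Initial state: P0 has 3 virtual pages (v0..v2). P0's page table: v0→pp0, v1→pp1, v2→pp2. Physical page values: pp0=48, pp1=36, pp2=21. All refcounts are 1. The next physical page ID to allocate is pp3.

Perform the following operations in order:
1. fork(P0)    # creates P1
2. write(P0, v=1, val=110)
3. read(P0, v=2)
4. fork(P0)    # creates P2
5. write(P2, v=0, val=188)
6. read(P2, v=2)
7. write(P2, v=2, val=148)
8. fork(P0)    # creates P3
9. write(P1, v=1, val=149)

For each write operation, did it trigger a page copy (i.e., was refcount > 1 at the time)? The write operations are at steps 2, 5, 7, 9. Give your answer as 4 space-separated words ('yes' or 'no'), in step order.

Op 1: fork(P0) -> P1. 3 ppages; refcounts: pp0:2 pp1:2 pp2:2
Op 2: write(P0, v1, 110). refcount(pp1)=2>1 -> COPY to pp3. 4 ppages; refcounts: pp0:2 pp1:1 pp2:2 pp3:1
Op 3: read(P0, v2) -> 21. No state change.
Op 4: fork(P0) -> P2. 4 ppages; refcounts: pp0:3 pp1:1 pp2:3 pp3:2
Op 5: write(P2, v0, 188). refcount(pp0)=3>1 -> COPY to pp4. 5 ppages; refcounts: pp0:2 pp1:1 pp2:3 pp3:2 pp4:1
Op 6: read(P2, v2) -> 21. No state change.
Op 7: write(P2, v2, 148). refcount(pp2)=3>1 -> COPY to pp5. 6 ppages; refcounts: pp0:2 pp1:1 pp2:2 pp3:2 pp4:1 pp5:1
Op 8: fork(P0) -> P3. 6 ppages; refcounts: pp0:3 pp1:1 pp2:3 pp3:3 pp4:1 pp5:1
Op 9: write(P1, v1, 149). refcount(pp1)=1 -> write in place. 6 ppages; refcounts: pp0:3 pp1:1 pp2:3 pp3:3 pp4:1 pp5:1

yes yes yes no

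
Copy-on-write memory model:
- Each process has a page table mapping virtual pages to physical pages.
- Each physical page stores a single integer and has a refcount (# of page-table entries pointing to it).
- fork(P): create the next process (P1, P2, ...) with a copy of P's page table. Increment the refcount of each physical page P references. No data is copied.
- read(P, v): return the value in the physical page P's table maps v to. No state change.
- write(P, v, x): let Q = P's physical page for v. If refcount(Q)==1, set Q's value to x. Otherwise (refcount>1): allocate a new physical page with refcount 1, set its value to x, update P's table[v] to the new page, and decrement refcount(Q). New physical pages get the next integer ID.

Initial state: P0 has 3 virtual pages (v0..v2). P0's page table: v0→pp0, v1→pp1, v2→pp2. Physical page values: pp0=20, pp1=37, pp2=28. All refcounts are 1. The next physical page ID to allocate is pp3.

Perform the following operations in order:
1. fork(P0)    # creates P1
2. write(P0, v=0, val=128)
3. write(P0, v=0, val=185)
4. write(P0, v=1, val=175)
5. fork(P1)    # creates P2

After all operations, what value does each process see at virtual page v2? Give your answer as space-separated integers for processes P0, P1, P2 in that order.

Answer: 28 28 28

Derivation:
Op 1: fork(P0) -> P1. 3 ppages; refcounts: pp0:2 pp1:2 pp2:2
Op 2: write(P0, v0, 128). refcount(pp0)=2>1 -> COPY to pp3. 4 ppages; refcounts: pp0:1 pp1:2 pp2:2 pp3:1
Op 3: write(P0, v0, 185). refcount(pp3)=1 -> write in place. 4 ppages; refcounts: pp0:1 pp1:2 pp2:2 pp3:1
Op 4: write(P0, v1, 175). refcount(pp1)=2>1 -> COPY to pp4. 5 ppages; refcounts: pp0:1 pp1:1 pp2:2 pp3:1 pp4:1
Op 5: fork(P1) -> P2. 5 ppages; refcounts: pp0:2 pp1:2 pp2:3 pp3:1 pp4:1
P0: v2 -> pp2 = 28
P1: v2 -> pp2 = 28
P2: v2 -> pp2 = 28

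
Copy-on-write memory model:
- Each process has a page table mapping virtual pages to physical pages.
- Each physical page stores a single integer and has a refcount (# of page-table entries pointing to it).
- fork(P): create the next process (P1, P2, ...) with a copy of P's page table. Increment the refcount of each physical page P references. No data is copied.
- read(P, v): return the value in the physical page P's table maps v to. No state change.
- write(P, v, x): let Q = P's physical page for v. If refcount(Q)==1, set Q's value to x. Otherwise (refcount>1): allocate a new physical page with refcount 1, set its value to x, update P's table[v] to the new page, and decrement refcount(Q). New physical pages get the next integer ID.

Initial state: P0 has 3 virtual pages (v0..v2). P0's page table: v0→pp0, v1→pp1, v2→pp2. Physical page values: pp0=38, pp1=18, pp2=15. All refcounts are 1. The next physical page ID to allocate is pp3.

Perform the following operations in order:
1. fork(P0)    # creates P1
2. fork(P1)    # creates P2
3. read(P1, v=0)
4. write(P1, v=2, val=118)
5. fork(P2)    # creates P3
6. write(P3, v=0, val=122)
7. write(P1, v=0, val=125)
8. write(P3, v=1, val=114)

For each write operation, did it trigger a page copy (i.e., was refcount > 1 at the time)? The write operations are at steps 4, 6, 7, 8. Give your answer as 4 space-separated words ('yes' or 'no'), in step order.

Op 1: fork(P0) -> P1. 3 ppages; refcounts: pp0:2 pp1:2 pp2:2
Op 2: fork(P1) -> P2. 3 ppages; refcounts: pp0:3 pp1:3 pp2:3
Op 3: read(P1, v0) -> 38. No state change.
Op 4: write(P1, v2, 118). refcount(pp2)=3>1 -> COPY to pp3. 4 ppages; refcounts: pp0:3 pp1:3 pp2:2 pp3:1
Op 5: fork(P2) -> P3. 4 ppages; refcounts: pp0:4 pp1:4 pp2:3 pp3:1
Op 6: write(P3, v0, 122). refcount(pp0)=4>1 -> COPY to pp4. 5 ppages; refcounts: pp0:3 pp1:4 pp2:3 pp3:1 pp4:1
Op 7: write(P1, v0, 125). refcount(pp0)=3>1 -> COPY to pp5. 6 ppages; refcounts: pp0:2 pp1:4 pp2:3 pp3:1 pp4:1 pp5:1
Op 8: write(P3, v1, 114). refcount(pp1)=4>1 -> COPY to pp6. 7 ppages; refcounts: pp0:2 pp1:3 pp2:3 pp3:1 pp4:1 pp5:1 pp6:1

yes yes yes yes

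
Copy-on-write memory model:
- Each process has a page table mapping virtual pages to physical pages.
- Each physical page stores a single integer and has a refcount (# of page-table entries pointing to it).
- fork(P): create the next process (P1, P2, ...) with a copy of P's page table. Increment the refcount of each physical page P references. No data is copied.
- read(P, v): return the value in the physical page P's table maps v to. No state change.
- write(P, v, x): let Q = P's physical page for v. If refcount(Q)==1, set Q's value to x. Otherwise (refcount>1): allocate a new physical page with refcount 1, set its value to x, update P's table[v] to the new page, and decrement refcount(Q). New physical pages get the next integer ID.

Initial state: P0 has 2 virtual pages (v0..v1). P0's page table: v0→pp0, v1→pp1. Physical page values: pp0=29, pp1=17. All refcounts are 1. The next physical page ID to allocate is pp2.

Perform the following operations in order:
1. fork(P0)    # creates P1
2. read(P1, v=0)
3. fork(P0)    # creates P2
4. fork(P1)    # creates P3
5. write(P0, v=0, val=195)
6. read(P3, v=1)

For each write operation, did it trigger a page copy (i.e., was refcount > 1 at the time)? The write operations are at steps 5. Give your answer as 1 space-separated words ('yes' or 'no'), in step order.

Op 1: fork(P0) -> P1. 2 ppages; refcounts: pp0:2 pp1:2
Op 2: read(P1, v0) -> 29. No state change.
Op 3: fork(P0) -> P2. 2 ppages; refcounts: pp0:3 pp1:3
Op 4: fork(P1) -> P3. 2 ppages; refcounts: pp0:4 pp1:4
Op 5: write(P0, v0, 195). refcount(pp0)=4>1 -> COPY to pp2. 3 ppages; refcounts: pp0:3 pp1:4 pp2:1
Op 6: read(P3, v1) -> 17. No state change.

yes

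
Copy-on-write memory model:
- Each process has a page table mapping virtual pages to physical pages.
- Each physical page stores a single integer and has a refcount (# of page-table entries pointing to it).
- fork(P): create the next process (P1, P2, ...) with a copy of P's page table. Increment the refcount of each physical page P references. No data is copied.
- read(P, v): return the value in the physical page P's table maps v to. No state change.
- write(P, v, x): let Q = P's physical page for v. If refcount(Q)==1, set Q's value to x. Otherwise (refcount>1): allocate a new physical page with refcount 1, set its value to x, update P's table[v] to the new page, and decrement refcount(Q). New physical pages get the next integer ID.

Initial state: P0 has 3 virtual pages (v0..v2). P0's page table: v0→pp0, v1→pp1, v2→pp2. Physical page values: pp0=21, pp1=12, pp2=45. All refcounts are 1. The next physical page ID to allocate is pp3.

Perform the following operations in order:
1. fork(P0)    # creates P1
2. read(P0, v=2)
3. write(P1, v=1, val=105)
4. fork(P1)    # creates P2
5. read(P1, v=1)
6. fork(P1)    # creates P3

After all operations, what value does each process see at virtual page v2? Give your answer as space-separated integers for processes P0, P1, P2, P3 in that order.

Answer: 45 45 45 45

Derivation:
Op 1: fork(P0) -> P1. 3 ppages; refcounts: pp0:2 pp1:2 pp2:2
Op 2: read(P0, v2) -> 45. No state change.
Op 3: write(P1, v1, 105). refcount(pp1)=2>1 -> COPY to pp3. 4 ppages; refcounts: pp0:2 pp1:1 pp2:2 pp3:1
Op 4: fork(P1) -> P2. 4 ppages; refcounts: pp0:3 pp1:1 pp2:3 pp3:2
Op 5: read(P1, v1) -> 105. No state change.
Op 6: fork(P1) -> P3. 4 ppages; refcounts: pp0:4 pp1:1 pp2:4 pp3:3
P0: v2 -> pp2 = 45
P1: v2 -> pp2 = 45
P2: v2 -> pp2 = 45
P3: v2 -> pp2 = 45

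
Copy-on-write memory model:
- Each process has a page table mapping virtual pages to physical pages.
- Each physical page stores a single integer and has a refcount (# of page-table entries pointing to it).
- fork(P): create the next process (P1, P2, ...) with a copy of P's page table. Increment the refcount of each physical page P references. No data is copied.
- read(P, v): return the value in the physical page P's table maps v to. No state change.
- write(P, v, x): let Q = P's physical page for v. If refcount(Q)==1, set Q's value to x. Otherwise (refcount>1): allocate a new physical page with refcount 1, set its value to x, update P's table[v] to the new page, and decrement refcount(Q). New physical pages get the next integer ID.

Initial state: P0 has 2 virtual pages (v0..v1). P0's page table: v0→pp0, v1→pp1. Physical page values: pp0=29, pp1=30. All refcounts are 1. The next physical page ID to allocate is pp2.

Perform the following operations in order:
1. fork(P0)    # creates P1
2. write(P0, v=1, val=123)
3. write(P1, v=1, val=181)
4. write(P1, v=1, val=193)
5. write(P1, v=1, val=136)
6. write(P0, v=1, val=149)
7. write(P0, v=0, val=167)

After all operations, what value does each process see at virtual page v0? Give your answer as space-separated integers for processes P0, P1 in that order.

Answer: 167 29

Derivation:
Op 1: fork(P0) -> P1. 2 ppages; refcounts: pp0:2 pp1:2
Op 2: write(P0, v1, 123). refcount(pp1)=2>1 -> COPY to pp2. 3 ppages; refcounts: pp0:2 pp1:1 pp2:1
Op 3: write(P1, v1, 181). refcount(pp1)=1 -> write in place. 3 ppages; refcounts: pp0:2 pp1:1 pp2:1
Op 4: write(P1, v1, 193). refcount(pp1)=1 -> write in place. 3 ppages; refcounts: pp0:2 pp1:1 pp2:1
Op 5: write(P1, v1, 136). refcount(pp1)=1 -> write in place. 3 ppages; refcounts: pp0:2 pp1:1 pp2:1
Op 6: write(P0, v1, 149). refcount(pp2)=1 -> write in place. 3 ppages; refcounts: pp0:2 pp1:1 pp2:1
Op 7: write(P0, v0, 167). refcount(pp0)=2>1 -> COPY to pp3. 4 ppages; refcounts: pp0:1 pp1:1 pp2:1 pp3:1
P0: v0 -> pp3 = 167
P1: v0 -> pp0 = 29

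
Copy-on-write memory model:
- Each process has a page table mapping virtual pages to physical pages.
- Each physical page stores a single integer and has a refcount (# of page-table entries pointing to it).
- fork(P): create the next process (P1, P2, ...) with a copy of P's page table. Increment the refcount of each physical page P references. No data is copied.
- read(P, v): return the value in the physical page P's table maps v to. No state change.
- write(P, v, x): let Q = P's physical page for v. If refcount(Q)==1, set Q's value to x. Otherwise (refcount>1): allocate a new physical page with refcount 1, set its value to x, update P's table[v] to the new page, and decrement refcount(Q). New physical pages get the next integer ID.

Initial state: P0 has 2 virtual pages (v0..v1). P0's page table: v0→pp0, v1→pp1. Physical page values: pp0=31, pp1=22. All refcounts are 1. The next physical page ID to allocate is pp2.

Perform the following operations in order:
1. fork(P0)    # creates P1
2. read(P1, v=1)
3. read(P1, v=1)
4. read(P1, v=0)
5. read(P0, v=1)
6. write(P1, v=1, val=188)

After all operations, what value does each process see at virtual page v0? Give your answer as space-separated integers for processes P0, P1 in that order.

Answer: 31 31

Derivation:
Op 1: fork(P0) -> P1. 2 ppages; refcounts: pp0:2 pp1:2
Op 2: read(P1, v1) -> 22. No state change.
Op 3: read(P1, v1) -> 22. No state change.
Op 4: read(P1, v0) -> 31. No state change.
Op 5: read(P0, v1) -> 22. No state change.
Op 6: write(P1, v1, 188). refcount(pp1)=2>1 -> COPY to pp2. 3 ppages; refcounts: pp0:2 pp1:1 pp2:1
P0: v0 -> pp0 = 31
P1: v0 -> pp0 = 31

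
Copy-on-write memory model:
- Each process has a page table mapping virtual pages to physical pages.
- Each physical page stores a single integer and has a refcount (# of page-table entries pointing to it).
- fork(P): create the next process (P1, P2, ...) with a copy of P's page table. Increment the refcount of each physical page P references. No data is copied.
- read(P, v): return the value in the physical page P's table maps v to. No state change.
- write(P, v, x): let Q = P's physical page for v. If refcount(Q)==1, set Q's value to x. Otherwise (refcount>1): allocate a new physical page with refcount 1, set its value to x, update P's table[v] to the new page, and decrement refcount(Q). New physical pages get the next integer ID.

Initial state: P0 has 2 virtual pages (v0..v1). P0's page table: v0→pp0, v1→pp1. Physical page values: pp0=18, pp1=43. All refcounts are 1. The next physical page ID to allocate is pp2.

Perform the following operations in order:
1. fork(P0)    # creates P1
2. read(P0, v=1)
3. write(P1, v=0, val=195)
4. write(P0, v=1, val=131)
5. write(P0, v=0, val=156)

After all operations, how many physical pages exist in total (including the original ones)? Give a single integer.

Op 1: fork(P0) -> P1. 2 ppages; refcounts: pp0:2 pp1:2
Op 2: read(P0, v1) -> 43. No state change.
Op 3: write(P1, v0, 195). refcount(pp0)=2>1 -> COPY to pp2. 3 ppages; refcounts: pp0:1 pp1:2 pp2:1
Op 4: write(P0, v1, 131). refcount(pp1)=2>1 -> COPY to pp3. 4 ppages; refcounts: pp0:1 pp1:1 pp2:1 pp3:1
Op 5: write(P0, v0, 156). refcount(pp0)=1 -> write in place. 4 ppages; refcounts: pp0:1 pp1:1 pp2:1 pp3:1

Answer: 4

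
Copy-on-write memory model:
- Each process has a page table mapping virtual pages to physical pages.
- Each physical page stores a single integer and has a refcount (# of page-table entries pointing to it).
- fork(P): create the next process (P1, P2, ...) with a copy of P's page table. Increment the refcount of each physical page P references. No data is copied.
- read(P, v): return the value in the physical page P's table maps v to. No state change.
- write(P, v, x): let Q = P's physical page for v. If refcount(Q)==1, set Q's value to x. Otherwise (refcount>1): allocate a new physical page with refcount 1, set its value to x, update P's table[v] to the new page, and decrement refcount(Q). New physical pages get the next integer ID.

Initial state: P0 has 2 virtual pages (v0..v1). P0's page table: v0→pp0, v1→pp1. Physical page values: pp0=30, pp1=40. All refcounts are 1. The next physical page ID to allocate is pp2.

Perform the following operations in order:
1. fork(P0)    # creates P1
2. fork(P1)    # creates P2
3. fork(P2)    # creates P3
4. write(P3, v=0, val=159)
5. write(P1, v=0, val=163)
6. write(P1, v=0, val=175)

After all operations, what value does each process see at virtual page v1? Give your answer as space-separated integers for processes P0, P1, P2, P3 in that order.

Op 1: fork(P0) -> P1. 2 ppages; refcounts: pp0:2 pp1:2
Op 2: fork(P1) -> P2. 2 ppages; refcounts: pp0:3 pp1:3
Op 3: fork(P2) -> P3. 2 ppages; refcounts: pp0:4 pp1:4
Op 4: write(P3, v0, 159). refcount(pp0)=4>1 -> COPY to pp2. 3 ppages; refcounts: pp0:3 pp1:4 pp2:1
Op 5: write(P1, v0, 163). refcount(pp0)=3>1 -> COPY to pp3. 4 ppages; refcounts: pp0:2 pp1:4 pp2:1 pp3:1
Op 6: write(P1, v0, 175). refcount(pp3)=1 -> write in place. 4 ppages; refcounts: pp0:2 pp1:4 pp2:1 pp3:1
P0: v1 -> pp1 = 40
P1: v1 -> pp1 = 40
P2: v1 -> pp1 = 40
P3: v1 -> pp1 = 40

Answer: 40 40 40 40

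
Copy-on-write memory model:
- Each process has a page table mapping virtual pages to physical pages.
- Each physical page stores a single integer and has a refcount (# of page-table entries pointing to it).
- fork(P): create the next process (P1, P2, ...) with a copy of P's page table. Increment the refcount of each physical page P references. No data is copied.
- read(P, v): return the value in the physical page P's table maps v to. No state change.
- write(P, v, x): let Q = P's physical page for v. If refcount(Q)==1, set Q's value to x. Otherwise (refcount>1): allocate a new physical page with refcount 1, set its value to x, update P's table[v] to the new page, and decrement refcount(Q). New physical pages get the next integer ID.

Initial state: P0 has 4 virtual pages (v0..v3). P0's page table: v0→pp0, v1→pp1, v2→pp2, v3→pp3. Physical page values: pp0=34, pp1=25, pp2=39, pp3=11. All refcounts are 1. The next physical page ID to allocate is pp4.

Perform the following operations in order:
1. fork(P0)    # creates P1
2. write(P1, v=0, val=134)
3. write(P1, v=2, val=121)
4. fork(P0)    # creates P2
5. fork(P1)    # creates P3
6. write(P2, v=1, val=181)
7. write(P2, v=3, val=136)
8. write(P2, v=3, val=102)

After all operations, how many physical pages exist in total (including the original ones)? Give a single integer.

Answer: 8

Derivation:
Op 1: fork(P0) -> P1. 4 ppages; refcounts: pp0:2 pp1:2 pp2:2 pp3:2
Op 2: write(P1, v0, 134). refcount(pp0)=2>1 -> COPY to pp4. 5 ppages; refcounts: pp0:1 pp1:2 pp2:2 pp3:2 pp4:1
Op 3: write(P1, v2, 121). refcount(pp2)=2>1 -> COPY to pp5. 6 ppages; refcounts: pp0:1 pp1:2 pp2:1 pp3:2 pp4:1 pp5:1
Op 4: fork(P0) -> P2. 6 ppages; refcounts: pp0:2 pp1:3 pp2:2 pp3:3 pp4:1 pp5:1
Op 5: fork(P1) -> P3. 6 ppages; refcounts: pp0:2 pp1:4 pp2:2 pp3:4 pp4:2 pp5:2
Op 6: write(P2, v1, 181). refcount(pp1)=4>1 -> COPY to pp6. 7 ppages; refcounts: pp0:2 pp1:3 pp2:2 pp3:4 pp4:2 pp5:2 pp6:1
Op 7: write(P2, v3, 136). refcount(pp3)=4>1 -> COPY to pp7. 8 ppages; refcounts: pp0:2 pp1:3 pp2:2 pp3:3 pp4:2 pp5:2 pp6:1 pp7:1
Op 8: write(P2, v3, 102). refcount(pp7)=1 -> write in place. 8 ppages; refcounts: pp0:2 pp1:3 pp2:2 pp3:3 pp4:2 pp5:2 pp6:1 pp7:1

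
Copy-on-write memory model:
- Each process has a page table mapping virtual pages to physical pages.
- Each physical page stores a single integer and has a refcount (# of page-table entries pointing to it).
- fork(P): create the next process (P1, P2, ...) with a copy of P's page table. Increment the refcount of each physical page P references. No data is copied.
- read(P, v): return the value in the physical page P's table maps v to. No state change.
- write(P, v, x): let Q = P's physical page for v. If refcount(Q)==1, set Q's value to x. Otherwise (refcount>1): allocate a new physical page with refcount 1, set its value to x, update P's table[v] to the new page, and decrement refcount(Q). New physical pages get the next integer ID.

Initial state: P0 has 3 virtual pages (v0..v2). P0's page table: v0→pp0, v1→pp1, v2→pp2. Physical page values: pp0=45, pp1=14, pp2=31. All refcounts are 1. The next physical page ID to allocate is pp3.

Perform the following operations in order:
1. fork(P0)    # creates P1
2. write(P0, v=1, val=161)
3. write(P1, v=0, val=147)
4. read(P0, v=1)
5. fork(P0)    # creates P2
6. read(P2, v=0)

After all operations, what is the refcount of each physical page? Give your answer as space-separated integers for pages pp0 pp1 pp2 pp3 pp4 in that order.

Answer: 2 1 3 2 1

Derivation:
Op 1: fork(P0) -> P1. 3 ppages; refcounts: pp0:2 pp1:2 pp2:2
Op 2: write(P0, v1, 161). refcount(pp1)=2>1 -> COPY to pp3. 4 ppages; refcounts: pp0:2 pp1:1 pp2:2 pp3:1
Op 3: write(P1, v0, 147). refcount(pp0)=2>1 -> COPY to pp4. 5 ppages; refcounts: pp0:1 pp1:1 pp2:2 pp3:1 pp4:1
Op 4: read(P0, v1) -> 161. No state change.
Op 5: fork(P0) -> P2. 5 ppages; refcounts: pp0:2 pp1:1 pp2:3 pp3:2 pp4:1
Op 6: read(P2, v0) -> 45. No state change.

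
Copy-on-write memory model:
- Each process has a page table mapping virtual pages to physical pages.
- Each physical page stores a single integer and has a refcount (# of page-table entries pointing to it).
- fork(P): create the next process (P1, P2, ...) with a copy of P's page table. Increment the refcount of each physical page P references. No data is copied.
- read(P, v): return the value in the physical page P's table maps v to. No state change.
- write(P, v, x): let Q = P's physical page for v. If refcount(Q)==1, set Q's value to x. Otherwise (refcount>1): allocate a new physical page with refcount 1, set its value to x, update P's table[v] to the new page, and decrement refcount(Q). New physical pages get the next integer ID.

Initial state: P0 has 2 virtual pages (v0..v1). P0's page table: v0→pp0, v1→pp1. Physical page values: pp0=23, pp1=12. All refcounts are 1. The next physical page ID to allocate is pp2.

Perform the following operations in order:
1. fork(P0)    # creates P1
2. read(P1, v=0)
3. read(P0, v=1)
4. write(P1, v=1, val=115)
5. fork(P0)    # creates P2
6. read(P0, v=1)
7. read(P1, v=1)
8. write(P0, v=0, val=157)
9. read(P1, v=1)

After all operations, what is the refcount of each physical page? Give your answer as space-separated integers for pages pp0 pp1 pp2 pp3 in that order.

Answer: 2 2 1 1

Derivation:
Op 1: fork(P0) -> P1. 2 ppages; refcounts: pp0:2 pp1:2
Op 2: read(P1, v0) -> 23. No state change.
Op 3: read(P0, v1) -> 12. No state change.
Op 4: write(P1, v1, 115). refcount(pp1)=2>1 -> COPY to pp2. 3 ppages; refcounts: pp0:2 pp1:1 pp2:1
Op 5: fork(P0) -> P2. 3 ppages; refcounts: pp0:3 pp1:2 pp2:1
Op 6: read(P0, v1) -> 12. No state change.
Op 7: read(P1, v1) -> 115. No state change.
Op 8: write(P0, v0, 157). refcount(pp0)=3>1 -> COPY to pp3. 4 ppages; refcounts: pp0:2 pp1:2 pp2:1 pp3:1
Op 9: read(P1, v1) -> 115. No state change.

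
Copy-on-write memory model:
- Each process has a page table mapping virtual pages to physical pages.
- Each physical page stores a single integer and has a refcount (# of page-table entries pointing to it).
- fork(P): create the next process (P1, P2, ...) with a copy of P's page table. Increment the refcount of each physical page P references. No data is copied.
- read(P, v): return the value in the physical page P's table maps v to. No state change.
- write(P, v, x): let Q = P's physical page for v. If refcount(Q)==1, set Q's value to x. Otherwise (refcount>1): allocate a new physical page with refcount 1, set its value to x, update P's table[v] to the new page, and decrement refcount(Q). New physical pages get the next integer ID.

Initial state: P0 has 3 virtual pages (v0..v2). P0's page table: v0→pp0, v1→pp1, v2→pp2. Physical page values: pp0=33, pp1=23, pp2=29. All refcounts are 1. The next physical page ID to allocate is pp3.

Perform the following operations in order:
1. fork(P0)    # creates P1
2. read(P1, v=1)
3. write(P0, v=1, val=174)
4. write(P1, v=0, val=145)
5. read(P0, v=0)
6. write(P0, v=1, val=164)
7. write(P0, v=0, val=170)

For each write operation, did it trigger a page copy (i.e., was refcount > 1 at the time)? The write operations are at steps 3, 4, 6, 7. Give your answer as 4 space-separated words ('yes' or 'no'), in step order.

Op 1: fork(P0) -> P1. 3 ppages; refcounts: pp0:2 pp1:2 pp2:2
Op 2: read(P1, v1) -> 23. No state change.
Op 3: write(P0, v1, 174). refcount(pp1)=2>1 -> COPY to pp3. 4 ppages; refcounts: pp0:2 pp1:1 pp2:2 pp3:1
Op 4: write(P1, v0, 145). refcount(pp0)=2>1 -> COPY to pp4. 5 ppages; refcounts: pp0:1 pp1:1 pp2:2 pp3:1 pp4:1
Op 5: read(P0, v0) -> 33. No state change.
Op 6: write(P0, v1, 164). refcount(pp3)=1 -> write in place. 5 ppages; refcounts: pp0:1 pp1:1 pp2:2 pp3:1 pp4:1
Op 7: write(P0, v0, 170). refcount(pp0)=1 -> write in place. 5 ppages; refcounts: pp0:1 pp1:1 pp2:2 pp3:1 pp4:1

yes yes no no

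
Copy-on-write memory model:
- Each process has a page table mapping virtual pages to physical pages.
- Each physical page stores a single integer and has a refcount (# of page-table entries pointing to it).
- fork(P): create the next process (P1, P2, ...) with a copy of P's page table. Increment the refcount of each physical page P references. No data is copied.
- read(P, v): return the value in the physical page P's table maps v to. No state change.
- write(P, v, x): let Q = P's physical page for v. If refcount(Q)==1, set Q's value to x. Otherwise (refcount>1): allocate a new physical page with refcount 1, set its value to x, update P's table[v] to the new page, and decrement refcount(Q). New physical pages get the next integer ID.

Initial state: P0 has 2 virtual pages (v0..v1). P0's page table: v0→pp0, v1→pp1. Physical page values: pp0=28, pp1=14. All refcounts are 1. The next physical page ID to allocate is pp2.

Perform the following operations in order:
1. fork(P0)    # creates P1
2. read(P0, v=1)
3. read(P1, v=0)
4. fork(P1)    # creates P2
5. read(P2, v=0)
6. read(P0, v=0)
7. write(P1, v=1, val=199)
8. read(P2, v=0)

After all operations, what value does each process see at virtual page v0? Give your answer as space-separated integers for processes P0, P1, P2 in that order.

Answer: 28 28 28

Derivation:
Op 1: fork(P0) -> P1. 2 ppages; refcounts: pp0:2 pp1:2
Op 2: read(P0, v1) -> 14. No state change.
Op 3: read(P1, v0) -> 28. No state change.
Op 4: fork(P1) -> P2. 2 ppages; refcounts: pp0:3 pp1:3
Op 5: read(P2, v0) -> 28. No state change.
Op 6: read(P0, v0) -> 28. No state change.
Op 7: write(P1, v1, 199). refcount(pp1)=3>1 -> COPY to pp2. 3 ppages; refcounts: pp0:3 pp1:2 pp2:1
Op 8: read(P2, v0) -> 28. No state change.
P0: v0 -> pp0 = 28
P1: v0 -> pp0 = 28
P2: v0 -> pp0 = 28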